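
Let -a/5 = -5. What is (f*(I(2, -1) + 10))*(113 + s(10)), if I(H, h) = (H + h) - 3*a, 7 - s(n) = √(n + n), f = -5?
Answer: 38400 - 640*√5 ≈ 36969.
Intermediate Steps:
a = 25 (a = -5*(-5) = 25)
s(n) = 7 - √2*√n (s(n) = 7 - √(n + n) = 7 - √(2*n) = 7 - √2*√n)
I(H, h) = -75 + H + h (I(H, h) = (H + h) - 3*25 = (H + h) - 75 = -75 + H + h)
(f*(I(2, -1) + 10))*(113 + s(10)) = (-5*((-75 + 2 - 1) + 10))*(113 + (7 - √2*√10)) = (-5*(-74 + 10))*(113 + (7 - 2*√5)) = (-5*(-64))*(120 - 2*√5) = 320*(120 - 2*√5) = 38400 - 640*√5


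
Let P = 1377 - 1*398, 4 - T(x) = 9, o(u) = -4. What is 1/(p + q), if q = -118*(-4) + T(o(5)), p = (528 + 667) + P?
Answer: 1/2641 ≈ 0.00037864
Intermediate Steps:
T(x) = -5 (T(x) = 4 - 1*9 = 4 - 9 = -5)
P = 979 (P = 1377 - 398 = 979)
p = 2174 (p = (528 + 667) + 979 = 1195 + 979 = 2174)
q = 467 (q = -118*(-4) - 5 = 472 - 5 = 467)
1/(p + q) = 1/(2174 + 467) = 1/2641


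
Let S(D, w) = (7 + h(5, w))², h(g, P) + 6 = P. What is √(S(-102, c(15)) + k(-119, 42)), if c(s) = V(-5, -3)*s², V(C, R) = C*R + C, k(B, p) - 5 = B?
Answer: √5066887 ≈ 2251.0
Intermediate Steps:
k(B, p) = 5 + B
V(C, R) = C + C*R
h(g, P) = -6 + P
c(s) = 10*s² (c(s) = (-5*(1 - 3))*s² = (-5*(-2))*s² = 10*s²)
S(D, w) = (1 + w)² (S(D, w) = (7 + (-6 + w))² = (1 + w)²)
√(S(-102, c(15)) + k(-119, 42)) = √((1 + 10*15²)² + (5 - 119)) = √((1 + 10*225)² - 114) = √((1 + 2250)² - 114) = √(2251² - 114) = √(5067001 - 114) = √5066887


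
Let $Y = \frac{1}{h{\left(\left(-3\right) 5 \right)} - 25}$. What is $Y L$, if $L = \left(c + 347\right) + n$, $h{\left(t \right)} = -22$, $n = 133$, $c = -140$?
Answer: $- \frac{340}{47} \approx -7.234$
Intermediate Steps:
$Y = - \frac{1}{47}$ ($Y = \frac{1}{-22 - 25} = \frac{1}{-47} = - \frac{1}{47} \approx -0.021277$)
$L = 340$ ($L = \left(-140 + 347\right) + 133 = 207 + 133 = 340$)
$Y L = \left(- \frac{1}{47}\right) 340 = - \frac{340}{47}$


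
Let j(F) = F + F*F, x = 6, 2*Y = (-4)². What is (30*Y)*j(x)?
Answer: 10080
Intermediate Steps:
Y = 8 (Y = (½)*(-4)² = (½)*16 = 8)
j(F) = F + F²
(30*Y)*j(x) = (30*8)*(6*(1 + 6)) = 240*(6*7) = 240*42 = 10080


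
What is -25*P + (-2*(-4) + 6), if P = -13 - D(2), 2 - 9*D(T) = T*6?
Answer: 2801/9 ≈ 311.22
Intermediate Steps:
D(T) = 2/9 - 2*T/3 (D(T) = 2/9 - T*6/9 = 2/9 - 2*T/3)
P = -107/9 (P = -13 - (2/9 - ⅔*2) = -13 - (2/9 - 4/3) = -13 - 1*(-10/9) = -13 + 10/9 = -107/9 ≈ -11.889)
-25*P + (-2*(-4) + 6) = -25*(-107/9) + (-2*(-4) + 6) = 2675/9 + (8 + 6) = 2675/9 + 14 = 2801/9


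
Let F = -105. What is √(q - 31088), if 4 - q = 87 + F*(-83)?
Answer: 7*I*√814 ≈ 199.71*I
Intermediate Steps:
q = -8798 (q = 4 - (87 - 105*(-83)) = 4 - (87 + 8715) = 4 - 1*8802 = 4 - 8802 = -8798)
√(q - 31088) = √(-8798 - 31088) = √(-39886) = 7*I*√814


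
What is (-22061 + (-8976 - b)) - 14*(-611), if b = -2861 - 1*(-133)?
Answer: -19755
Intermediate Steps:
b = -2728 (b = -2861 + 133 = -2728)
(-22061 + (-8976 - b)) - 14*(-611) = (-22061 + (-8976 - 1*(-2728))) - 14*(-611) = (-22061 + (-8976 + 2728)) + 8554 = (-22061 - 6248) + 8554 = -28309 + 8554 = -19755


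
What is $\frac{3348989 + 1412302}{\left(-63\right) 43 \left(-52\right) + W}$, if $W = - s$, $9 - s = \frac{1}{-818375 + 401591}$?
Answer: $\frac{1984429908144}{58707777455} \approx 33.802$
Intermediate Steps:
$s = \frac{3751057}{416784}$ ($s = 9 - \frac{1}{-818375 + 401591} = 9 - \frac{1}{-416784} = 9 - - \frac{1}{416784} = 9 + \frac{1}{416784} = \frac{3751057}{416784} \approx 9.0$)
$W = - \frac{3751057}{416784}$ ($W = \left(-1\right) \frac{3751057}{416784} = - \frac{3751057}{416784} \approx -9.0$)
$\frac{3348989 + 1412302}{\left(-63\right) 43 \left(-52\right) + W} = \frac{3348989 + 1412302}{\left(-63\right) 43 \left(-52\right) - \frac{3751057}{416784}} = \frac{4761291}{\left(-2709\right) \left(-52\right) - \frac{3751057}{416784}} = \frac{4761291}{140868 - \frac{3751057}{416784}} = \frac{4761291}{\frac{58707777455}{416784}} = 4761291 \cdot \frac{416784}{58707777455} = \frac{1984429908144}{58707777455}$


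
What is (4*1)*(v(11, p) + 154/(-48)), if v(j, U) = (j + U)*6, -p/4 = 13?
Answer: -5981/6 ≈ -996.83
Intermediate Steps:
p = -52 (p = -4*13 = -52)
v(j, U) = 6*U + 6*j (v(j, U) = (U + j)*6 = 6*U + 6*j)
(4*1)*(v(11, p) + 154/(-48)) = (4*1)*((6*(-52) + 6*11) + 154/(-48)) = 4*((-312 + 66) + 154*(-1/48)) = 4*(-246 - 77/24) = 4*(-5981/24) = -5981/6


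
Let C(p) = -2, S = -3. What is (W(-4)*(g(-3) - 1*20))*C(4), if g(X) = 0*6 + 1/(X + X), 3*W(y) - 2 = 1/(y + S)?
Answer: 1573/63 ≈ 24.968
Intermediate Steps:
W(y) = 2/3 + 1/(3*(-3 + y)) (W(y) = 2/3 + 1/(3*(y - 3)) = 2/3 + 1/(3*(-3 + y)))
g(X) = 1/(2*X) (g(X) = 0 + 1/(2*X) = 1/(2*X))
(W(-4)*(g(-3) - 1*20))*C(4) = (((-5 + 2*(-4))/(3*(-3 - 4)))*((1/2)/(-3) - 1*20))*(-2) = (((1/3)*(-5 - 8)/(-7))*((1/2)*(-1/3) - 20))*(-2) = (((1/3)*(-1/7)*(-13))*(-1/6 - 20))*(-2) = ((13/21)*(-121/6))*(-2) = -1573/126*(-2) = 1573/63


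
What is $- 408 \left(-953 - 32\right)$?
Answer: $401880$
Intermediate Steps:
$- 408 \left(-953 - 32\right) = \left(-408\right) \left(-985\right) = 401880$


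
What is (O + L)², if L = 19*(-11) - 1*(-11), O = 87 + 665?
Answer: 306916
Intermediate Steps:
O = 752
L = -198 (L = -209 + 11 = -198)
(O + L)² = (752 - 198)² = 554² = 306916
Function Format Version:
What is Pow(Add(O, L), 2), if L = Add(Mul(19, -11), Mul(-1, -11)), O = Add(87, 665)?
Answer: 306916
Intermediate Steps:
O = 752
L = -198 (L = Add(-209, 11) = -198)
Pow(Add(O, L), 2) = Pow(Add(752, -198), 2) = Pow(554, 2) = 306916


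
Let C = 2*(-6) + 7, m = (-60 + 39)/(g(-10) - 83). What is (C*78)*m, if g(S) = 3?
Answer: -819/8 ≈ -102.38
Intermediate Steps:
m = 21/80 (m = (-60 + 39)/(3 - 83) = -21/(-80) = -21*(-1/80) = 21/80 ≈ 0.26250)
C = -5 (C = -12 + 7 = -5)
(C*78)*m = -5*78*(21/80) = -390*21/80 = -819/8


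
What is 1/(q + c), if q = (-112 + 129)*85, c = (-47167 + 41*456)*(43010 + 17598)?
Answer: -1/1725568923 ≈ -5.7952e-10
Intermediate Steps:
c = -1725570368 (c = (-47167 + 18696)*60608 = -28471*60608 = -1725570368)
q = 1445 (q = 17*85 = 1445)
1/(q + c) = 1/(1445 - 1725570368) = 1/(-1725568923) = -1/1725568923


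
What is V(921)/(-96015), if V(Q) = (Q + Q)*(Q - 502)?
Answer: -257266/32005 ≈ -8.0383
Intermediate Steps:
V(Q) = 2*Q*(-502 + Q) (V(Q) = (2*Q)*(-502 + Q) = 2*Q*(-502 + Q))
V(921)/(-96015) = (2*921*(-502 + 921))/(-96015) = (2*921*419)*(-1/96015) = 771798*(-1/96015) = -257266/32005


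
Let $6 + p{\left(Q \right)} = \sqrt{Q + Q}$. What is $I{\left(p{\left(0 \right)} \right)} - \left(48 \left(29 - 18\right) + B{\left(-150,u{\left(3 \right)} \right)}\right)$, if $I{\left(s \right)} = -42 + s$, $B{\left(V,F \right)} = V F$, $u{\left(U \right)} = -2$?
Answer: $-876$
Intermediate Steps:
$B{\left(V,F \right)} = F V$
$p{\left(Q \right)} = -6 + \sqrt{2} \sqrt{Q}$ ($p{\left(Q \right)} = -6 + \sqrt{Q + Q} = -6 + \sqrt{2 Q} = -6 + \sqrt{2} \sqrt{Q}$)
$I{\left(p{\left(0 \right)} \right)} - \left(48 \left(29 - 18\right) + B{\left(-150,u{\left(3 \right)} \right)}\right) = \left(-42 - \left(6 - \sqrt{2} \sqrt{0}\right)\right) - \left(48 \left(29 - 18\right) - -300\right) = \left(-42 - \left(6 - \sqrt{2} \cdot 0\right)\right) - \left(48 \cdot 11 + 300\right) = \left(-42 + \left(-6 + 0\right)\right) - \left(528 + 300\right) = \left(-42 - 6\right) - 828 = -48 - 828 = -876$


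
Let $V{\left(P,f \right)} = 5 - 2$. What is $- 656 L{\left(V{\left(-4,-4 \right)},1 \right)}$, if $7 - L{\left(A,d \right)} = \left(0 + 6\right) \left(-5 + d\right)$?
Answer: $-20336$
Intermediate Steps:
$V{\left(P,f \right)} = 3$
$L{\left(A,d \right)} = 37 - 6 d$ ($L{\left(A,d \right)} = 7 - \left(0 + 6\right) \left(-5 + d\right) = 7 - 6 \left(-5 + d\right) = 7 - \left(-30 + 6 d\right) = 37 - 6 d$)
$- 656 L{\left(V{\left(-4,-4 \right)},1 \right)} = - 656 \left(37 - 6\right) = \left(-656\right) 31 = -20336$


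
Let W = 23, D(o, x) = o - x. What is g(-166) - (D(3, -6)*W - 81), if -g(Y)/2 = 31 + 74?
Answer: -336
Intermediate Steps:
g(Y) = -210 (g(Y) = -2*(31 + 74) = -2*105 = -210)
g(-166) - (D(3, -6)*W - 81) = -210 - ((3 - 1*(-6))*23 - 81) = -210 - ((3 + 6)*23 - 81) = -210 - (9*23 - 81) = -210 - (207 - 81) = -210 - 1*126 = -210 - 126 = -336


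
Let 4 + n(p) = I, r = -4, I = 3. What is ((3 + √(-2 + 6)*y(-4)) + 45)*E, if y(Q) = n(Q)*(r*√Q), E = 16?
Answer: 768 + 256*I ≈ 768.0 + 256.0*I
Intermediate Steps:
n(p) = -1 (n(p) = -4 + 3 = -1)
y(Q) = 4*√Q (y(Q) = -(-4)*√Q = 4*√Q)
((3 + √(-2 + 6)*y(-4)) + 45)*E = ((3 + √(-2 + 6)*(4*√(-4))) + 45)*16 = ((3 + √4*(4*(2*I))) + 45)*16 = ((3 + 2*(8*I)) + 45)*16 = ((3 + 16*I) + 45)*16 = (48 + 16*I)*16 = 768 + 256*I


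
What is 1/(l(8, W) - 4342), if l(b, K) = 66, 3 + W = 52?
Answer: -1/4276 ≈ -0.00023386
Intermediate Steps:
W = 49 (W = -3 + 52 = 49)
1/(l(8, W) - 4342) = 1/(66 - 4342) = 1/(-4276) = -1/4276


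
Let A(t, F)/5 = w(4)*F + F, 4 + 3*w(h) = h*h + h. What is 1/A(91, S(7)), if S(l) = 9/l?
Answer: 7/285 ≈ 0.024561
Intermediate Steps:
w(h) = -4/3 + h/3 + h²/3 (w(h) = -4/3 + (h*h + h)/3 = -4/3 + (h² + h)/3 = -4/3 + (h + h²)/3 = -4/3 + (h/3 + h²/3) = -4/3 + h/3 + h²/3)
A(t, F) = 95*F/3 (A(t, F) = 5*((-4/3 + (⅓)*4 + (⅓)*4²)*F + F) = 5*((-4/3 + 4/3 + (⅓)*16)*F + F) = 5*((-4/3 + 4/3 + 16/3)*F + F) = 5*(16*F/3 + F) = 5*(19*F/3) = 95*F/3)
1/A(91, S(7)) = 1/(95*(9/7)/3) = 1/(95*(9*(⅐))/3) = 1/((95/3)*(9/7)) = 1/(285/7) = 7/285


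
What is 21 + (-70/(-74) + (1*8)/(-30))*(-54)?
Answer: -2901/185 ≈ -15.681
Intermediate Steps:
21 + (-70/(-74) + (1*8)/(-30))*(-54) = 21 + (-70*(-1/74) + 8*(-1/30))*(-54) = 21 + (35/37 - 4/15)*(-54) = 21 + (377/555)*(-54) = 21 - 6786/185 = -2901/185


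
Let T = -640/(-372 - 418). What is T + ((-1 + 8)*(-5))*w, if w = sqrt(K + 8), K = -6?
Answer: 64/79 - 35*sqrt(2) ≈ -48.687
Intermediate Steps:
w = sqrt(2) (w = sqrt(-6 + 8) = sqrt(2) ≈ 1.4142)
T = 64/79 (T = -640/(-790) = -640*(-1/790) = 64/79 ≈ 0.81013)
T + ((-1 + 8)*(-5))*w = 64/79 + ((-1 + 8)*(-5))*sqrt(2) = 64/79 + (7*(-5))*sqrt(2) = 64/79 - 35*sqrt(2)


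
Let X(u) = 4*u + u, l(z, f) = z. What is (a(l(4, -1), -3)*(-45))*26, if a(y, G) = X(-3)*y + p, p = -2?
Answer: 72540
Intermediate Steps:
X(u) = 5*u
a(y, G) = -2 - 15*y (a(y, G) = (5*(-3))*y - 2 = -15*y - 2 = -2 - 15*y)
(a(l(4, -1), -3)*(-45))*26 = ((-2 - 15*4)*(-45))*26 = ((-2 - 60)*(-45))*26 = -62*(-45)*26 = 2790*26 = 72540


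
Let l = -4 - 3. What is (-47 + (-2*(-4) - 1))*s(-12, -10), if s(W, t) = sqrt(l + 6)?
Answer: -40*I ≈ -40.0*I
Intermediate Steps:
l = -7
s(W, t) = I (s(W, t) = sqrt(-7 + 6) = sqrt(-1) = I)
(-47 + (-2*(-4) - 1))*s(-12, -10) = (-47 + (-2*(-4) - 1))*I = (-47 + (8 - 1))*I = (-47 + 7)*I = -40*I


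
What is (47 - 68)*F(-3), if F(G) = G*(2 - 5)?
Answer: -189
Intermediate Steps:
F(G) = -3*G (F(G) = G*(-3) = -3*G)
(47 - 68)*F(-3) = (47 - 68)*(-3*(-3)) = -21*9 = -189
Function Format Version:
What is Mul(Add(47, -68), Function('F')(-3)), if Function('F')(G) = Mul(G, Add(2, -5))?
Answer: -189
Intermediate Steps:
Function('F')(G) = Mul(-3, G) (Function('F')(G) = Mul(G, -3) = Mul(-3, G))
Mul(Add(47, -68), Function('F')(-3)) = Mul(Add(47, -68), Mul(-3, -3)) = Mul(-21, 9) = -189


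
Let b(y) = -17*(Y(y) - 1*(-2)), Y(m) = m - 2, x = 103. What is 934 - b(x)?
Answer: 2685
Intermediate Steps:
Y(m) = -2 + m
b(y) = -17*y (b(y) = -17*((-2 + y) - 1*(-2)) = -17*((-2 + y) + 2) = -17*y)
934 - b(x) = 934 - (-17)*103 = 934 - 1*(-1751) = 934 + 1751 = 2685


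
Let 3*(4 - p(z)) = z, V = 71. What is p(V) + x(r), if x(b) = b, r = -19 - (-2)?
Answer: -110/3 ≈ -36.667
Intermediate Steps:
r = -17 (r = -19 - 1*(-2) = -19 + 2 = -17)
p(z) = 4 - z/3
p(V) + x(r) = (4 - ⅓*71) - 17 = (4 - 71/3) - 17 = -59/3 - 17 = -110/3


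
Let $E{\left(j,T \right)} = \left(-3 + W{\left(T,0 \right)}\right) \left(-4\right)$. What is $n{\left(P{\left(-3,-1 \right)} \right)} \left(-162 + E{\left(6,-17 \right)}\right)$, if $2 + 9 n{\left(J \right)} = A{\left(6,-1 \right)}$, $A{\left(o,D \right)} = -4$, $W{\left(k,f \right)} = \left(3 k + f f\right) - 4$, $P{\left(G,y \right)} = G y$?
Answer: $- \frac{140}{3} \approx -46.667$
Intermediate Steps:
$W{\left(k,f \right)} = -4 + f^{2} + 3 k$ ($W{\left(k,f \right)} = \left(3 k + f^{2}\right) - 4 = \left(f^{2} + 3 k\right) - 4 = -4 + f^{2} + 3 k$)
$n{\left(J \right)} = - \frac{2}{3}$ ($n{\left(J \right)} = - \frac{2}{9} + \frac{1}{9} \left(-4\right) = - \frac{2}{9} - \frac{4}{9} = - \frac{2}{3}$)
$E{\left(j,T \right)} = 28 - 12 T$ ($E{\left(j,T \right)} = \left(-3 + \left(-4 + 0^{2} + 3 T\right)\right) \left(-4\right) = \left(-3 + \left(-4 + 0 + 3 T\right)\right) \left(-4\right) = \left(-3 + \left(-4 + 3 T\right)\right) \left(-4\right) = \left(-7 + 3 T\right) \left(-4\right) = 28 - 12 T$)
$n{\left(P{\left(-3,-1 \right)} \right)} \left(-162 + E{\left(6,-17 \right)}\right) = - \frac{2 \left(-162 + \left(28 - -204\right)\right)}{3} = - \frac{2 \left(-162 + \left(28 + 204\right)\right)}{3} = - \frac{2 \left(-162 + 232\right)}{3} = \left(- \frac{2}{3}\right) 70 = - \frac{140}{3}$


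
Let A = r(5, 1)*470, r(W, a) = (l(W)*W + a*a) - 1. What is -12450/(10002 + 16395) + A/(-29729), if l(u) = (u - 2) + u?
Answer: -41256650/37369353 ≈ -1.1040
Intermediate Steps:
l(u) = -2 + 2*u (l(u) = (-2 + u) + u = -2 + 2*u)
r(W, a) = -1 + a**2 + W*(-2 + 2*W) (r(W, a) = ((-2 + 2*W)*W + a*a) - 1 = (W*(-2 + 2*W) + a**2) - 1 = (a**2 + W*(-2 + 2*W)) - 1 = -1 + a**2 + W*(-2 + 2*W))
A = 18800 (A = (-1 + 1**2 + 2*5*(-1 + 5))*470 = (-1 + 1 + 2*5*4)*470 = (-1 + 1 + 40)*470 = 40*470 = 18800)
-12450/(10002 + 16395) + A/(-29729) = -12450/(10002 + 16395) + 18800/(-29729) = -12450/26397 + 18800*(-1/29729) = -12450*1/26397 - 18800/29729 = -4150/8799 - 18800/29729 = -41256650/37369353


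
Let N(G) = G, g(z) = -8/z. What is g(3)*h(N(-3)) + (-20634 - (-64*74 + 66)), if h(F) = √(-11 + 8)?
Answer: -15964 - 8*I*√3/3 ≈ -15964.0 - 4.6188*I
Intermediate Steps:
h(F) = I*√3 (h(F) = √(-3) = I*√3)
g(3)*h(N(-3)) + (-20634 - (-64*74 + 66)) = (-8/3)*(I*√3) + (-20634 - (-64*74 + 66)) = (-8*⅓)*(I*√3) + (-20634 - (-4736 + 66)) = -8*I*√3/3 + (-20634 - 1*(-4670)) = -8*I*√3/3 + (-20634 + 4670) = -8*I*√3/3 - 15964 = -15964 - 8*I*√3/3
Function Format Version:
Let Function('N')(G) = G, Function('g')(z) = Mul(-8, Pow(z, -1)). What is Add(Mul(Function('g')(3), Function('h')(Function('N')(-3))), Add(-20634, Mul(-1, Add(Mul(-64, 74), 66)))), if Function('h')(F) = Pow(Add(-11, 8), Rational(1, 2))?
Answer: Add(-15964, Mul(Rational(-8, 3), I, Pow(3, Rational(1, 2)))) ≈ Add(-15964., Mul(-4.6188, I))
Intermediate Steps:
Function('h')(F) = Mul(I, Pow(3, Rational(1, 2))) (Function('h')(F) = Pow(-3, Rational(1, 2)) = Mul(I, Pow(3, Rational(1, 2))))
Add(Mul(Function('g')(3), Function('h')(Function('N')(-3))), Add(-20634, Mul(-1, Add(Mul(-64, 74), 66)))) = Add(Mul(Mul(-8, Pow(3, -1)), Mul(I, Pow(3, Rational(1, 2)))), Add(-20634, Mul(-1, Add(Mul(-64, 74), 66)))) = Add(Mul(Mul(-8, Rational(1, 3)), Mul(I, Pow(3, Rational(1, 2)))), Add(-20634, Mul(-1, Add(-4736, 66)))) = Add(Mul(Rational(-8, 3), Mul(I, Pow(3, Rational(1, 2)))), Add(-20634, Mul(-1, -4670))) = Add(Mul(Rational(-8, 3), I, Pow(3, Rational(1, 2))), Add(-20634, 4670)) = Add(Mul(Rational(-8, 3), I, Pow(3, Rational(1, 2))), -15964) = Add(-15964, Mul(Rational(-8, 3), I, Pow(3, Rational(1, 2))))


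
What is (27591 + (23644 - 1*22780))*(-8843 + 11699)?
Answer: 81267480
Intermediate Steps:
(27591 + (23644 - 1*22780))*(-8843 + 11699) = (27591 + (23644 - 22780))*2856 = (27591 + 864)*2856 = 28455*2856 = 81267480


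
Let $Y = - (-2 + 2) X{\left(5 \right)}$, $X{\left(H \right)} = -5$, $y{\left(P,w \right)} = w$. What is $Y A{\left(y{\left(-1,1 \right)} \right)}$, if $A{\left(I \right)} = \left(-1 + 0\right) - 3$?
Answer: $0$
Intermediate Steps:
$A{\left(I \right)} = -4$ ($A{\left(I \right)} = -1 - 3 = -4$)
$Y = 0$ ($Y = - (-2 + 2) \left(-5\right) = \left(-1\right) 0 \left(-5\right) = 0 \left(-5\right) = 0$)
$Y A{\left(y{\left(-1,1 \right)} \right)} = 0 \left(-4\right) = 0$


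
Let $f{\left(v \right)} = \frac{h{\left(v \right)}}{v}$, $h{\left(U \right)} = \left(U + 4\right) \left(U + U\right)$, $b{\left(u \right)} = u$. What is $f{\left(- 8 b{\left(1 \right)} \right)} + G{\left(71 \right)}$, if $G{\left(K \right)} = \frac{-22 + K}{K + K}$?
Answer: $- \frac{1087}{142} \approx -7.6549$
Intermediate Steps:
$h{\left(U \right)} = 2 U \left(4 + U\right)$ ($h{\left(U \right)} = \left(4 + U\right) 2 U = 2 U \left(4 + U\right)$)
$f{\left(v \right)} = 8 + 2 v$ ($f{\left(v \right)} = \frac{2 v \left(4 + v\right)}{v} = 8 + 2 v$)
$G{\left(K \right)} = \frac{-22 + K}{2 K}$
$f{\left(- 8 b{\left(1 \right)} \right)} + G{\left(71 \right)} = \left(8 + 2 \left(\left(-8\right) 1\right)\right) + \frac{-22 + 71}{2 \cdot 71} = \left(8 + 2 \left(-8\right)\right) + \frac{1}{2} \cdot \frac{1}{71} \cdot 49 = \left(8 - 16\right) + \frac{49}{142} = -8 + \frac{49}{142} = - \frac{1087}{142}$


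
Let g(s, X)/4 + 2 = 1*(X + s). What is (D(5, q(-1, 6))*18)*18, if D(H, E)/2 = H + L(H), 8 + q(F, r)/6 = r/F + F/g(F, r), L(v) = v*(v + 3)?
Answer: 29160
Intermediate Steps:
g(s, X) = -8 + 4*X + 4*s (g(s, X) = -8 + 4*(1*(X + s)) = -8 + 4*(X + s) = -8 + (4*X + 4*s) = -8 + 4*X + 4*s)
L(v) = v*(3 + v)
q(F, r) = -48 + 6*F/(-8 + 4*F + 4*r) + 6*r/F (q(F, r) = -48 + 6*(r/F + F/(-8 + 4*r + 4*F)) = -48 + 6*(r/F + F/(-8 + 4*F + 4*r)) = -48 + 6*(F/(-8 + 4*F + 4*r) + r/F) = -48 + (6*F/(-8 + 4*F + 4*r) + 6*r/F) = -48 + 6*F/(-8 + 4*F + 4*r) + 6*r/F)
D(H, E) = 2*H + 2*H*(3 + H) (D(H, E) = 2*(H + H*(3 + H)) = 2*H + 2*H*(3 + H))
(D(5, q(-1, 6))*18)*18 = ((2*5*(4 + 5))*18)*18 = ((2*5*9)*18)*18 = (90*18)*18 = 1620*18 = 29160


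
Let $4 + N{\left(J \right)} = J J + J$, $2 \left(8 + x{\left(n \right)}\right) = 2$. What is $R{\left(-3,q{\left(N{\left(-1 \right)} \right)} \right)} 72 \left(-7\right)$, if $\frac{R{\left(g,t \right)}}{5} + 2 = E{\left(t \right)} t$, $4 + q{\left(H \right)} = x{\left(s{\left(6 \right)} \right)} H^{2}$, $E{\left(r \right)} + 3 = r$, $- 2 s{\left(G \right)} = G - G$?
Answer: $-34781040$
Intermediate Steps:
$s{\left(G \right)} = 0$ ($s{\left(G \right)} = - \frac{G - G}{2} = \left(- \frac{1}{2}\right) 0 = 0$)
$E{\left(r \right)} = -3 + r$
$x{\left(n \right)} = -7$ ($x{\left(n \right)} = -8 + \frac{1}{2} \cdot 2 = -8 + 1 = -7$)
$N{\left(J \right)} = -4 + J + J^{2}$ ($N{\left(J \right)} = -4 + \left(J J + J\right) = -4 + \left(J^{2} + J\right) = -4 + \left(J + J^{2}\right) = -4 + J + J^{2}$)
$q{\left(H \right)} = -4 - 7 H^{2}$
$R{\left(g,t \right)} = -10 + 5 t \left(-3 + t\right)$ ($R{\left(g,t \right)} = -10 + 5 \left(-3 + t\right) t = -10 + 5 t \left(-3 + t\right)$)
$R{\left(-3,q{\left(N{\left(-1 \right)} \right)} \right)} 72 \left(-7\right) = \left(-10 + 5 \left(-4 - 7 \left(-4 - 1 + \left(-1\right)^{2}\right)^{2}\right) \left(-3 - \left(4 + 7 \left(-4 - 1 + \left(-1\right)^{2}\right)^{2}\right)\right)\right) 72 \left(-7\right) = \left(-10 + 5 \left(-4 - 7 \left(-4 - 1 + 1\right)^{2}\right) \left(-3 - \left(4 + 7 \left(-4 - 1 + 1\right)^{2}\right)\right)\right) 72 \left(-7\right) = \left(-10 + 5 \left(-4 - 7 \left(-4\right)^{2}\right) \left(-3 - \left(4 + 7 \left(-4\right)^{2}\right)\right)\right) 72 \left(-7\right) = \left(-10 + 5 \left(-4 - 112\right) \left(-3 - 116\right)\right) 72 \left(-7\right) = \left(-10 + 5 \left(-116\right) \left(-3 - 116\right)\right) 72 \left(-7\right) = \left(-10 + 5 \left(-116\right) \left(-119\right)\right) 72 \left(-7\right) = \left(-10 + 69020\right) 72 \left(-7\right) = 69010 \cdot 72 \left(-7\right) = 4968720 \left(-7\right) = -34781040$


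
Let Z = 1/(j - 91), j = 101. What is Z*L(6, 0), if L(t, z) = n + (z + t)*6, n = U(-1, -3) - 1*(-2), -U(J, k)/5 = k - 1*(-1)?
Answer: 24/5 ≈ 4.8000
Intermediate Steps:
U(J, k) = -5 - 5*k (U(J, k) = -5*(k - 1*(-1)) = -5*(k + 1) = -5*(1 + k) = -5 - 5*k)
n = 12 (n = (-5 - 5*(-3)) - 1*(-2) = (-5 + 15) + 2 = 10 + 2 = 12)
L(t, z) = 12 + 6*t + 6*z (L(t, z) = 12 + (z + t)*6 = 12 + (t + z)*6 = 12 + (6*t + 6*z) = 12 + 6*t + 6*z)
Z = 1/10 (Z = 1/(101 - 91) = 1/10 ≈ 0.10000)
Z*L(6, 0) = (12 + 6*6 + 6*0)/10 = (12 + 36 + 0)/10 = (1/10)*48 = 24/5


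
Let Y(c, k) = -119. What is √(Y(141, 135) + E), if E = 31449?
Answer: √31330 ≈ 177.00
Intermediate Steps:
√(Y(141, 135) + E) = √(-119 + 31449) = √31330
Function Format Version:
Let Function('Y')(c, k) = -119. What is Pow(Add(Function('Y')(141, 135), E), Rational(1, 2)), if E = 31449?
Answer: Pow(31330, Rational(1, 2)) ≈ 177.00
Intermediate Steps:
Pow(Add(Function('Y')(141, 135), E), Rational(1, 2)) = Pow(Add(-119, 31449), Rational(1, 2)) = Pow(31330, Rational(1, 2))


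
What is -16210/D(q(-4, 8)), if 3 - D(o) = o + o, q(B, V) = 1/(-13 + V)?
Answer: -81050/17 ≈ -4767.6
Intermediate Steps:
D(o) = 3 - 2*o (D(o) = 3 - (o + o) = 3 - 2*o)
-16210/D(q(-4, 8)) = -16210/(3 - 2/(-13 + 8)) = -16210/(3 - 2/(-5)) = -16210/(3 - 2*(-⅕)) = -16210/(3 + ⅖) = -16210/17/5 = -16210*5/17 = -81050/17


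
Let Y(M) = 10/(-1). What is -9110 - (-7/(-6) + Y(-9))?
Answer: -54607/6 ≈ -9101.2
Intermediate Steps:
Y(M) = -10 (Y(M) = 10*(-1) = -10)
-9110 - (-7/(-6) + Y(-9)) = -9110 - (-7/(-6) - 10) = -9110 - (-7*(-⅙) - 10) = -9110 - (7/6 - 10) = -9110 - 1*(-53/6) = -9110 + 53/6 = -54607/6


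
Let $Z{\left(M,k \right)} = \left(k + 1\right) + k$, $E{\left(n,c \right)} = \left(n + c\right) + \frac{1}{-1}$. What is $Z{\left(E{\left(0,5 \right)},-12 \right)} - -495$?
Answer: $472$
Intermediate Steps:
$E{\left(n,c \right)} = -1 + c + n$ ($E{\left(n,c \right)} = \left(c + n\right) - 1 = -1 + c + n$)
$Z{\left(M,k \right)} = 1 + 2 k$ ($Z{\left(M,k \right)} = \left(1 + k\right) + k = 1 + 2 k$)
$Z{\left(E{\left(0,5 \right)},-12 \right)} - -495 = \left(1 + 2 \left(-12\right)\right) - -495 = \left(1 - 24\right) + 495 = -23 + 495 = 472$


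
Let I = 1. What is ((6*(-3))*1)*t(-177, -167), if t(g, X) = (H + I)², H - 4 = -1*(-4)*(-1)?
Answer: -18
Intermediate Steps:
H = 0 (H = 4 - 1*(-4)*(-1) = 4 + 4*(-1) = 4 - 4 = 0)
t(g, X) = 1 (t(g, X) = (0 + 1)² = 1² = 1)
((6*(-3))*1)*t(-177, -167) = ((6*(-3))*1)*1 = -18*1*1 = -18*1 = -18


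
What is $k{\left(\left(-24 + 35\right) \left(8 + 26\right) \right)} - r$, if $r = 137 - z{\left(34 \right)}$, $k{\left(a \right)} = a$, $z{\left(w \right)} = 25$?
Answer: $262$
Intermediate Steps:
$r = 112$ ($r = 137 - 25 = 112$)
$k{\left(\left(-24 + 35\right) \left(8 + 26\right) \right)} - r = \left(-24 + 35\right) \left(8 + 26\right) - 112 = 11 \cdot 34 - 112 = 374 - 112 = 262$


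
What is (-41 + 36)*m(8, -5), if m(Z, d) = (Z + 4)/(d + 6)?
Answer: -60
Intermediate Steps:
m(Z, d) = (4 + Z)/(6 + d)
(-41 + 36)*m(8, -5) = (-41 + 36)*((4 + 8)/(6 - 5)) = -5*12/1 = -5*12 = -60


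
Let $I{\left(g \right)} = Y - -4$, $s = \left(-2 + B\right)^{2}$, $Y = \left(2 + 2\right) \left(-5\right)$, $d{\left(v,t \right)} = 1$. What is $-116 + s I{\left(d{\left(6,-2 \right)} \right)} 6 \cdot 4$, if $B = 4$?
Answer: $-1652$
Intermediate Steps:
$Y = -20$ ($Y = 4 \left(-5\right) = -20$)
$s = 4$ ($s = \left(-2 + 4\right)^{2} = 2^{2} = 4$)
$I{\left(g \right)} = -16$ ($I{\left(g \right)} = -20 - -4 = -20 + 4 = -16$)
$-116 + s I{\left(d{\left(6,-2 \right)} \right)} 6 \cdot 4 = -116 + 4 \left(-16\right) 6 \cdot 4 = -116 + \left(-64\right) 6 \cdot 4 = -116 - 1536 = -1652$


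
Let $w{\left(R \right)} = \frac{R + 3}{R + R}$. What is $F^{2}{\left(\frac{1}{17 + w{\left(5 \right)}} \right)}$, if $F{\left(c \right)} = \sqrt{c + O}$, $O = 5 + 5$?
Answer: $\frac{895}{89} \approx 10.056$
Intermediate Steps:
$O = 10$
$w{\left(R \right)} = \frac{3 + R}{2 R}$
$F{\left(c \right)} = \sqrt{10 + c}$ ($F{\left(c \right)} = \sqrt{c + 10} = \sqrt{10 + c}$)
$F^{2}{\left(\frac{1}{17 + w{\left(5 \right)}} \right)} = \left(\sqrt{10 + \frac{1}{17 + \frac{3 + 5}{2 \cdot 5}}}\right)^{2} = \left(\sqrt{10 + \frac{1}{17 + \frac{1}{2} \cdot \frac{1}{5} \cdot 8}}\right)^{2} = \left(\sqrt{10 + \frac{1}{17 + \frac{4}{5}}}\right)^{2} = \left(\sqrt{10 + \frac{1}{\frac{89}{5}}}\right)^{2} = \left(\sqrt{10 + \frac{5}{89}}\right)^{2} = \left(\sqrt{\frac{895}{89}}\right)^{2} = \left(\frac{\sqrt{79655}}{89}\right)^{2} = \frac{895}{89}$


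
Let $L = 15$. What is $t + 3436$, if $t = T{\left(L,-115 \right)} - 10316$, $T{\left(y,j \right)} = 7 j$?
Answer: $-7685$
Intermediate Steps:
$t = -11121$ ($t = 7 \left(-115\right) - 10316 = -805 - 10316 = -11121$)
$t + 3436 = -11121 + 3436 = -7685$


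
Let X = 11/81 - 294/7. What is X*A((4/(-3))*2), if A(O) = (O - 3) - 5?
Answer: 108512/243 ≈ 446.55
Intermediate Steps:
A(O) = -8 + O (A(O) = (-3 + O) - 5 = -8 + O)
X = -3391/81 (X = 11*(1/81) - 294*⅐ = 11/81 - 42 = -3391/81 ≈ -41.864)
X*A((4/(-3))*2) = -3391*(-8 + (4/(-3))*2)/81 = -3391*(-8 + (4*(-⅓))*2)/81 = -3391*(-8 - 4/3*2)/81 = -3391*(-8 - 8/3)/81 = -3391/81*(-32/3) = 108512/243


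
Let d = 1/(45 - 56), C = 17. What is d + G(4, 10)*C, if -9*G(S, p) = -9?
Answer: 186/11 ≈ 16.909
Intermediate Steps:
G(S, p) = 1 (G(S, p) = -⅑*(-9) = 1)
d = -1/11 (d = 1/(-11) = -1/11 ≈ -0.090909)
d + G(4, 10)*C = -1/11 + 1*17 = -1/11 + 17 = 186/11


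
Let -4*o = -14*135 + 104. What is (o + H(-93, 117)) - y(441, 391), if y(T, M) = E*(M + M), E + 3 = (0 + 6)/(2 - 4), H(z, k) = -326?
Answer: 9625/2 ≈ 4812.5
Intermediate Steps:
E = -6 (E = -3 + (0 + 6)/(2 - 4) = -3 + 6/(-2) = -3 + 6*(-1/2) = -3 - 3 = -6)
y(T, M) = -12*M (y(T, M) = -6*(M + M) = -12*M)
o = 893/2 (o = -(-14*135 + 104)/4 = -(-1890 + 104)/4 = -1/4*(-1786) = 893/2 ≈ 446.50)
(o + H(-93, 117)) - y(441, 391) = (893/2 - 326) - (-12)*391 = 241/2 - 1*(-4692) = 241/2 + 4692 = 9625/2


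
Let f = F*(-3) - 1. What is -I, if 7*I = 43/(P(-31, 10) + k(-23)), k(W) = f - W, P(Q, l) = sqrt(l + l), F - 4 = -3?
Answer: -817/2387 + 86*sqrt(5)/2387 ≈ -0.26171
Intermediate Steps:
F = 1 (F = 4 - 3 = 1)
f = -4 (f = 1*(-3) - 1 = -3 - 1 = -4)
P(Q, l) = sqrt(2)*sqrt(l) (P(Q, l) = sqrt(2*l) = sqrt(2)*sqrt(l))
k(W) = -4 - W
I = 43/(7*(19 + 2*sqrt(5))) (I = (43/(sqrt(2)*sqrt(10) + (-4 - 1*(-23))))/7 = (43/(2*sqrt(5) + (-4 + 23)))/7 = (43/(2*sqrt(5) + 19))/7 = (43/(19 + 2*sqrt(5)))/7 = 43/(7*(19 + 2*sqrt(5))) ≈ 0.26171)
-I = -(817/2387 - 86*sqrt(5)/2387) = -817/2387 + 86*sqrt(5)/2387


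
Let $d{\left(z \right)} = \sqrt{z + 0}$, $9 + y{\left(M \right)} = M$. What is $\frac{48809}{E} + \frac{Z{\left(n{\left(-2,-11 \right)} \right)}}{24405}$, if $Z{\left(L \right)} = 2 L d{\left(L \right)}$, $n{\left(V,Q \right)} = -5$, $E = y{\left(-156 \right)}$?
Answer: $- \frac{48809}{165} - \frac{2 i \sqrt{5}}{4881} \approx -295.81 - 0.00091623 i$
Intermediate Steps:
$y{\left(M \right)} = -9 + M$
$E = -165$ ($E = -9 - 156 = -165$)
$d{\left(z \right)} = \sqrt{z}$
$Z{\left(L \right)} = 2 L^{\frac{3}{2}}$ ($Z{\left(L \right)} = 2 L \sqrt{L} = 2 L^{\frac{3}{2}}$)
$\frac{48809}{E} + \frac{Z{\left(n{\left(-2,-11 \right)} \right)}}{24405} = \frac{48809}{-165} + \frac{2 \left(-5\right)^{\frac{3}{2}}}{24405} = 48809 \left(- \frac{1}{165}\right) + 2 \left(- 5 i \sqrt{5}\right) \frac{1}{24405} = - \frac{48809}{165} + - 10 i \sqrt{5} \cdot \frac{1}{24405} = - \frac{48809}{165} - \frac{2 i \sqrt{5}}{4881}$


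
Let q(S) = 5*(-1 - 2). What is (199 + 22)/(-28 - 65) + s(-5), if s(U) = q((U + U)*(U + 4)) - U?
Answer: -1151/93 ≈ -12.376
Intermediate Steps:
q(S) = -15 (q(S) = 5*(-3) = -15)
s(U) = -15 - U
(199 + 22)/(-28 - 65) + s(-5) = (199 + 22)/(-28 - 65) + (-15 - 1*(-5)) = 221/(-93) + (-15 + 5) = 221*(-1/93) - 10 = -221/93 - 10 = -1151/93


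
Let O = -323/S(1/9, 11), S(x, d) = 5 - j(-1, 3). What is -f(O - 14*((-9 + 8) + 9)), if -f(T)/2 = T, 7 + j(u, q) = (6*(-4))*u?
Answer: -1021/6 ≈ -170.17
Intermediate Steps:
j(u, q) = -7 - 24*u (j(u, q) = -7 + (6*(-4))*u = -7 - 24*u)
S(x, d) = -12 (S(x, d) = 5 - (-7 - 24*(-1)) = 5 - (-7 + 24) = 5 - 1*17 = 5 - 17 = -12)
O = 323/12 (O = -323/(-12) = -323*(-1/12) = 323/12 ≈ 26.917)
f(T) = -2*T
-f(O - 14*((-9 + 8) + 9)) = -(-2)*(323/12 - 14*((-9 + 8) + 9)) = -(-2)*(323/12 - 14*(-1 + 9)) = -(-2)*(323/12 - 14*8) = -(-2)*(323/12 - 112) = -(-2)*(-1021)/12 = -1*1021/6 = -1021/6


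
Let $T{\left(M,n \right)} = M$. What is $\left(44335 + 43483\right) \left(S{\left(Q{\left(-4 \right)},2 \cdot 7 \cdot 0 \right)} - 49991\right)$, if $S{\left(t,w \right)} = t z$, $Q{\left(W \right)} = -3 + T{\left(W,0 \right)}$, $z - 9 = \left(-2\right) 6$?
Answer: $-4388265460$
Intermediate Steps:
$z = -3$ ($z = 9 - 12 = -3$)
$Q{\left(W \right)} = -3 + W$
$S{\left(t,w \right)} = - 3 t$ ($S{\left(t,w \right)} = t \left(-3\right) = - 3 t$)
$\left(44335 + 43483\right) \left(S{\left(Q{\left(-4 \right)},2 \cdot 7 \cdot 0 \right)} - 49991\right) = \left(44335 + 43483\right) \left(- 3 \left(-3 - 4\right) - 49991\right) = 87818 \left(\left(-3\right) \left(-7\right) - 49991\right) = 87818 \left(21 - 49991\right) = 87818 \left(-49970\right) = -4388265460$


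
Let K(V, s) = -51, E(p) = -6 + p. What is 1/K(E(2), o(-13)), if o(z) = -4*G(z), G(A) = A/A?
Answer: -1/51 ≈ -0.019608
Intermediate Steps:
G(A) = 1
o(z) = -4 (o(z) = -4*1 = -4)
1/K(E(2), o(-13)) = 1/(-51) = -1/51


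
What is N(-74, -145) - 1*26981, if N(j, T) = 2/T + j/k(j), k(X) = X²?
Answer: -289506423/10730 ≈ -26981.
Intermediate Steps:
N(j, T) = 1/j + 2/T (N(j, T) = 2/T + j/(j²) = 2/T + j/j² = 2/T + 1/j = 1/j + 2/T)
N(-74, -145) - 1*26981 = (1/(-74) + 2/(-145)) - 1*26981 = (-1/74 + 2*(-1/145)) - 26981 = (-1/74 - 2/145) - 26981 = -293/10730 - 26981 = -289506423/10730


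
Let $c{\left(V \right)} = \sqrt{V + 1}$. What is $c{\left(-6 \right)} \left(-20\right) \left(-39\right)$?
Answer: $780 i \sqrt{5} \approx 1744.1 i$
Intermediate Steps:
$c{\left(V \right)} = \sqrt{1 + V}$
$c{\left(-6 \right)} \left(-20\right) \left(-39\right) = \sqrt{1 - 6} \left(-20\right) \left(-39\right) = \sqrt{-5} \left(-20\right) \left(-39\right) = i \sqrt{5} \left(-20\right) \left(-39\right) = - 20 i \sqrt{5} \left(-39\right) = 780 i \sqrt{5}$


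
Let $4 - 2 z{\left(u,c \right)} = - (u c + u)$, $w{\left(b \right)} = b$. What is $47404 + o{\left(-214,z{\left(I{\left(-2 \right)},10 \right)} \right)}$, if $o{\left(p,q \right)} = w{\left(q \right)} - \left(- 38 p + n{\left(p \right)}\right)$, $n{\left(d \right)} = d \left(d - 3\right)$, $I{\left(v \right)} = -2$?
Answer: $-7175$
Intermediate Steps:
$z{\left(u,c \right)} = 2 + \frac{u}{2} + \frac{c u}{2}$ ($z{\left(u,c \right)} = 2 - \frac{\left(-1\right) \left(u c + u\right)}{2} = 2 - \frac{\left(-1\right) \left(c u + u\right)}{2} = 2 - \frac{\left(-1\right) \left(u + c u\right)}{2} = 2 - \frac{- u - c u}{2} = 2 + \left(\frac{u}{2} + \frac{c u}{2}\right) = 2 + \frac{u}{2} + \frac{c u}{2}$)
$n{\left(d \right)} = d \left(-3 + d\right)$
$o{\left(p,q \right)} = q + 38 p - p \left(-3 + p\right)$ ($o{\left(p,q \right)} = q - \left(- 38 p + p \left(-3 + p\right)\right) = q + 38 p - p \left(-3 + p\right)$)
$47404 + o{\left(-214,z{\left(I{\left(-2 \right)},10 \right)} \right)} = 47404 + \left(\left(2 + \frac{1}{2} \left(-2\right) + \frac{1}{2} \cdot 10 \left(-2\right)\right) - \left(-214\right)^{2} + 41 \left(-214\right)\right) = 47404 - 54579 = -7175$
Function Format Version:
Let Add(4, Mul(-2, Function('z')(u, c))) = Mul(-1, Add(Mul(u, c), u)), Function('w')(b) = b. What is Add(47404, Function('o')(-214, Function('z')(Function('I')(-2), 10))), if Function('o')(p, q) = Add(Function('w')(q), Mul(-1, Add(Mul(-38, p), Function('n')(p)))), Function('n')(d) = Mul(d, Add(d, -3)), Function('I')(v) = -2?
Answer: -7175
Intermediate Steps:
Function('z')(u, c) = Add(2, Mul(Rational(1, 2), u), Mul(Rational(1, 2), c, u)) (Function('z')(u, c) = Add(2, Mul(Rational(-1, 2), Mul(-1, Add(Mul(u, c), u)))) = Add(2, Mul(Rational(-1, 2), Mul(-1, Add(Mul(c, u), u)))) = Add(2, Mul(Rational(-1, 2), Mul(-1, Add(u, Mul(c, u))))) = Add(2, Mul(Rational(-1, 2), Add(Mul(-1, u), Mul(-1, c, u)))) = Add(2, Add(Mul(Rational(1, 2), u), Mul(Rational(1, 2), c, u))) = Add(2, Mul(Rational(1, 2), u), Mul(Rational(1, 2), c, u)))
Function('n')(d) = Mul(d, Add(-3, d))
Function('o')(p, q) = Add(q, Mul(38, p), Mul(-1, p, Add(-3, p))) (Function('o')(p, q) = Add(q, Mul(-1, Add(Mul(-38, p), Mul(p, Add(-3, p))))) = Add(q, Add(Mul(38, p), Mul(-1, p, Add(-3, p)))) = Add(q, Mul(38, p), Mul(-1, p, Add(-3, p))))
Add(47404, Function('o')(-214, Function('z')(Function('I')(-2), 10))) = Add(47404, Add(Add(2, Mul(Rational(1, 2), -2), Mul(Rational(1, 2), 10, -2)), Mul(-1, Pow(-214, 2)), Mul(41, -214))) = Add(47404, Add(Add(2, -1, -10), Mul(-1, 45796), -8774)) = Add(47404, Add(-9, -45796, -8774)) = Add(47404, -54579) = -7175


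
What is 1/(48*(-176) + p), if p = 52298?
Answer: 1/43850 ≈ 2.2805e-5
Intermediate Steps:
1/(48*(-176) + p) = 1/(48*(-176) + 52298) = 1/(-8448 + 52298) = 1/43850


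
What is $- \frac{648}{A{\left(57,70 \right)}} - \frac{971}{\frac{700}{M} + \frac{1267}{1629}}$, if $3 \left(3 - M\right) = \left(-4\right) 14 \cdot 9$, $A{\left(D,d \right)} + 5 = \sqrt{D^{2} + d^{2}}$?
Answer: $- \frac{112634667}{563941} - \frac{54 \sqrt{8149}}{677} \approx -206.93$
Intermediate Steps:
$A{\left(D,d \right)} = -5 + \sqrt{D^{2} + d^{2}}$
$M = 171$ ($M = 3 - \frac{\left(-4\right) 14 \cdot 9}{3} = 3 - \frac{\left(-56\right) 9}{3} = 3 - -168 = 3 + 168 = 171$)
$- \frac{648}{A{\left(57,70 \right)}} - \frac{971}{\frac{700}{M} + \frac{1267}{1629}} = - \frac{648}{-5 + \sqrt{57^{2} + 70^{2}}} - \frac{971}{\frac{700}{171} + \frac{1267}{1629}} = - \frac{648}{-5 + \sqrt{3249 + 4900}} - \frac{971}{700 \cdot \frac{1}{171} + 1267 \cdot \frac{1}{1629}} = - \frac{648}{-5 + \sqrt{8149}} - \frac{971}{\frac{700}{171} + \frac{7}{9}} = - \frac{648}{-5 + \sqrt{8149}} - \frac{971}{\frac{833}{171}} = - \frac{648}{-5 + \sqrt{8149}} - \frac{166041}{833} = - \frac{166041}{833} - \frac{648}{-5 + \sqrt{8149}}$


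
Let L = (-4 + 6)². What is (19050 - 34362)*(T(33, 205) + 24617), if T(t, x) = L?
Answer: -376996752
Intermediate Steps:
L = 4 (L = 2² = 4)
T(t, x) = 4
(19050 - 34362)*(T(33, 205) + 24617) = (19050 - 34362)*(4 + 24617) = -15312*24621 = -376996752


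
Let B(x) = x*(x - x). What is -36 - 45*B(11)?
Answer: -36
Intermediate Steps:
B(x) = 0 (B(x) = x*0 = 0)
-36 - 45*B(11) = -36 - 45*0 = -36 + 0 = -36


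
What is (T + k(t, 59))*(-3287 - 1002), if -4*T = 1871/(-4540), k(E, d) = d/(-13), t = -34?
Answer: 4491084813/236080 ≈ 19024.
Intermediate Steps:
k(E, d) = -d/13 (k(E, d) = d*(-1/13) = -d/13)
T = 1871/18160 (T = -1871/(4*(-4540)) = -1871*(-1)/(4*4540) = -¼*(-1871/4540) = 1871/18160 ≈ 0.10303)
(T + k(t, 59))*(-3287 - 1002) = (1871/18160 - 1/13*59)*(-3287 - 1002) = (1871/18160 - 59/13)*(-4289) = -1047117/236080*(-4289) = 4491084813/236080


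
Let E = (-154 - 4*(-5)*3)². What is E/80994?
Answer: 4418/40497 ≈ 0.10909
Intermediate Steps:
E = 8836 (E = (-154 + 20*3)² = (-154 + 60)² = (-94)² = 8836)
E/80994 = 8836/80994 = 8836*(1/80994) = 4418/40497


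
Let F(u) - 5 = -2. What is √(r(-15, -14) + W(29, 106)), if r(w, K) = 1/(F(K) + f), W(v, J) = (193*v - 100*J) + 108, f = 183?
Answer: 7*I*√3456066/186 ≈ 69.964*I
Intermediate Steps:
F(u) = 3 (F(u) = 5 - 2 = 3)
W(v, J) = 108 - 100*J + 193*v (W(v, J) = (-100*J + 193*v) + 108 = 108 - 100*J + 193*v)
r(w, K) = 1/186 (r(w, K) = 1/(3 + 183) = 1/186)
√(r(-15, -14) + W(29, 106)) = √(1/186 + (108 - 100*106 + 193*29)) = √(1/186 + (108 - 10600 + 5597)) = √(1/186 - 4895) = √(-910469/186) = 7*I*√3456066/186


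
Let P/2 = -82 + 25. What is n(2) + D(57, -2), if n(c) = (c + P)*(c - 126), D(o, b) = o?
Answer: 13945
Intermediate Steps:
P = -114 (P = 2*(-82 + 25) = 2*(-57) = -114)
n(c) = (-126 + c)*(-114 + c) (n(c) = (c - 114)*(c - 126) = (-114 + c)*(-126 + c) = (-126 + c)*(-114 + c))
n(2) + D(57, -2) = (14364 + 2**2 - 240*2) + 57 = (14364 + 4 - 480) + 57 = 13888 + 57 = 13945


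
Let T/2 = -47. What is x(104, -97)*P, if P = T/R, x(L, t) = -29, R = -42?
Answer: -1363/21 ≈ -64.905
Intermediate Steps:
T = -94 (T = 2*(-47) = -94)
P = 47/21 (P = -94/(-42) = -94*(-1/42) = 47/21 ≈ 2.2381)
x(104, -97)*P = -29*47/21 = -1363/21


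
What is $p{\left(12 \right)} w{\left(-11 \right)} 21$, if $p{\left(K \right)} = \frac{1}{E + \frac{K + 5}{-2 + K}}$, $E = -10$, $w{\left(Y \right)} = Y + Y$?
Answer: $\frac{4620}{83} \approx 55.663$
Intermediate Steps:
$w{\left(Y \right)} = 2 Y$
$p{\left(K \right)} = \frac{1}{-10 + \frac{5 + K}{-2 + K}}$ ($p{\left(K \right)} = \frac{1}{-10 + \frac{K + 5}{-2 + K}} = \frac{1}{-10 + \frac{5 + K}{-2 + K}}$)
$p{\left(12 \right)} w{\left(-11 \right)} 21 = \frac{2 - 12}{-25 + 9 \cdot 12} \cdot 2 \left(-11\right) 21 = \frac{2 - 12}{-25 + 108} \left(-22\right) 21 = \frac{1}{83} \left(-10\right) \left(-22\right) 21 = \left(- \frac{10}{83}\right) \left(-22\right) 21 = \frac{220}{83} \cdot 21 = \frac{4620}{83}$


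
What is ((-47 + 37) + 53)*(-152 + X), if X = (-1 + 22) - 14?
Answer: -6235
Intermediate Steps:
X = 7 (X = 21 - 14 = 7)
((-47 + 37) + 53)*(-152 + X) = ((-47 + 37) + 53)*(-152 + 7) = (-10 + 53)*(-145) = 43*(-145) = -6235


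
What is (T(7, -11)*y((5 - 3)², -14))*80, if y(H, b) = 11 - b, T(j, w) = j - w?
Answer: 36000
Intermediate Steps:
(T(7, -11)*y((5 - 3)², -14))*80 = ((7 - 1*(-11))*(11 - 1*(-14)))*80 = ((7 + 11)*(11 + 14))*80 = (18*25)*80 = 450*80 = 36000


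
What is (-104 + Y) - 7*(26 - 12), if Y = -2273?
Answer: -2475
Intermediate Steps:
(-104 + Y) - 7*(26 - 12) = (-104 - 2273) - 7*(26 - 12) = -2377 - 7*14 = -2377 - 98 = -2475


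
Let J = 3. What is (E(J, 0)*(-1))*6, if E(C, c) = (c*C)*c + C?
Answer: -18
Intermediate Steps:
E(C, c) = C + C*c**2 (E(C, c) = (C*c)*c + C = C*c**2 + C = C + C*c**2)
(E(J, 0)*(-1))*6 = ((3*(1 + 0**2))*(-1))*6 = ((3*(1 + 0))*(-1))*6 = ((3*1)*(-1))*6 = (3*(-1))*6 = -3*6 = -18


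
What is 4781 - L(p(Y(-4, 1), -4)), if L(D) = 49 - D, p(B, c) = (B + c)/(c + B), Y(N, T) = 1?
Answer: 4733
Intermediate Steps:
p(B, c) = 1 (p(B, c) = (B + c)/(B + c) = 1)
4781 - L(p(Y(-4, 1), -4)) = 4781 - (49 - 1*1) = 4781 - (49 - 1) = 4781 - 1*48 = 4781 - 48 = 4733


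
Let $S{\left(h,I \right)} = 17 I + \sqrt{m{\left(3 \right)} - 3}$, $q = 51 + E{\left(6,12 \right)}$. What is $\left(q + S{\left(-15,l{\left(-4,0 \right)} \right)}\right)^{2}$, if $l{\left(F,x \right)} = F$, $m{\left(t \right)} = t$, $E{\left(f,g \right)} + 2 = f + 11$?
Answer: $4$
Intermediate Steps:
$E{\left(f,g \right)} = 9 + f$ ($E{\left(f,g \right)} = -2 + \left(f + 11\right) = -2 + \left(11 + f\right) = 9 + f$)
$q = 66$ ($q = 51 + \left(9 + 6\right) = 51 + 15 = 66$)
$S{\left(h,I \right)} = 17 I$ ($S{\left(h,I \right)} = 17 I + \sqrt{3 - 3} = 17 I + \sqrt{0} = 17 I + 0 = 17 I$)
$\left(q + S{\left(-15,l{\left(-4,0 \right)} \right)}\right)^{2} = \left(66 + 17 \left(-4\right)\right)^{2} = \left(66 - 68\right)^{2} = \left(-2\right)^{2} = 4$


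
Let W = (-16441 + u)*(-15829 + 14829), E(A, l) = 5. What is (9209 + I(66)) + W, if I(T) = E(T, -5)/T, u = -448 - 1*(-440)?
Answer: 1086241799/66 ≈ 1.6458e+7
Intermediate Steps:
u = -8 (u = -448 + 440 = -8)
I(T) = 5/T
W = 16449000 (W = (-16441 - 8)*(-15829 + 14829) = -16449*(-1000) = 16449000)
(9209 + I(66)) + W = (9209 + 5/66) + 16449000 = 607799/66 + 16449000 = 1086241799/66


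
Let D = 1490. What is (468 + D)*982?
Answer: 1922756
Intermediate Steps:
(468 + D)*982 = (468 + 1490)*982 = 1958*982 = 1922756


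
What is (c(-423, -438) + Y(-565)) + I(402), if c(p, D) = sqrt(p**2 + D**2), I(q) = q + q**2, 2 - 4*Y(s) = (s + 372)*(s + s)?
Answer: 107484 + 3*sqrt(41197) ≈ 1.0809e+5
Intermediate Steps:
Y(s) = 1/2 - s*(372 + s)/2 (Y(s) = 1/2 - (s + 372)*(s + s)/4 = 1/2 - (372 + s)*2*s/4 = 1/2 - s*(372 + s)/2)
c(p, D) = sqrt(D**2 + p**2)
(c(-423, -438) + Y(-565)) + I(402) = (sqrt((-438)**2 + (-423)**2) + (1/2 - 186*(-565) - 1/2*(-565)**2)) + 402*(1 + 402) = (sqrt(191844 + 178929) + (1/2 + 105090 - 1/2*319225)) + 402*403 = (sqrt(370773) + (1/2 + 105090 - 319225/2)) + 162006 = (3*sqrt(41197) - 54522) + 162006 = (-54522 + 3*sqrt(41197)) + 162006 = 107484 + 3*sqrt(41197)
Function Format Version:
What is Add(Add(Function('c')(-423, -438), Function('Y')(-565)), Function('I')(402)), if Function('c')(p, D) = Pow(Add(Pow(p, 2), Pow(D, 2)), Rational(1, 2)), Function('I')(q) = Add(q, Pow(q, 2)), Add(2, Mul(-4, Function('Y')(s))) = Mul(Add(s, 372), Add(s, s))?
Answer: Add(107484, Mul(3, Pow(41197, Rational(1, 2)))) ≈ 1.0809e+5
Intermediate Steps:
Function('Y')(s) = Add(Rational(1, 2), Mul(Rational(-1, 2), s, Add(372, s))) (Function('Y')(s) = Add(Rational(1, 2), Mul(Rational(-1, 4), Mul(Add(s, 372), Add(s, s)))) = Add(Rational(1, 2), Mul(Rational(-1, 4), Mul(Add(372, s), Mul(2, s)))) = Add(Rational(1, 2), Mul(Rational(-1, 4), Mul(2, s, Add(372, s)))) = Add(Rational(1, 2), Mul(Rational(-1, 2), s, Add(372, s))))
Function('c')(p, D) = Pow(Add(Pow(D, 2), Pow(p, 2)), Rational(1, 2))
Add(Add(Function('c')(-423, -438), Function('Y')(-565)), Function('I')(402)) = Add(Add(Pow(Add(Pow(-438, 2), Pow(-423, 2)), Rational(1, 2)), Add(Rational(1, 2), Mul(-186, -565), Mul(Rational(-1, 2), Pow(-565, 2)))), Mul(402, Add(1, 402))) = Add(Add(Pow(Add(191844, 178929), Rational(1, 2)), Add(Rational(1, 2), 105090, Mul(Rational(-1, 2), 319225))), Mul(402, 403)) = Add(Add(Pow(370773, Rational(1, 2)), Add(Rational(1, 2), 105090, Rational(-319225, 2))), 162006) = Add(Add(Mul(3, Pow(41197, Rational(1, 2))), -54522), 162006) = Add(Add(-54522, Mul(3, Pow(41197, Rational(1, 2)))), 162006) = Add(107484, Mul(3, Pow(41197, Rational(1, 2))))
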